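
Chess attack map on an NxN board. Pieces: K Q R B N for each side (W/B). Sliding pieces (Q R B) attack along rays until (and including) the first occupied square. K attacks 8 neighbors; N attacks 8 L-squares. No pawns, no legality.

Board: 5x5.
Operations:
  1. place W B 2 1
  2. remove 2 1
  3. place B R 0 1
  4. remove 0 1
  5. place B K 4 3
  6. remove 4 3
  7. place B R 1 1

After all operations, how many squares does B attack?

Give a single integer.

Op 1: place WB@(2,1)
Op 2: remove (2,1)
Op 3: place BR@(0,1)
Op 4: remove (0,1)
Op 5: place BK@(4,3)
Op 6: remove (4,3)
Op 7: place BR@(1,1)
Per-piece attacks for B:
  BR@(1,1): attacks (1,2) (1,3) (1,4) (1,0) (2,1) (3,1) (4,1) (0,1)
Union (8 distinct): (0,1) (1,0) (1,2) (1,3) (1,4) (2,1) (3,1) (4,1)

Answer: 8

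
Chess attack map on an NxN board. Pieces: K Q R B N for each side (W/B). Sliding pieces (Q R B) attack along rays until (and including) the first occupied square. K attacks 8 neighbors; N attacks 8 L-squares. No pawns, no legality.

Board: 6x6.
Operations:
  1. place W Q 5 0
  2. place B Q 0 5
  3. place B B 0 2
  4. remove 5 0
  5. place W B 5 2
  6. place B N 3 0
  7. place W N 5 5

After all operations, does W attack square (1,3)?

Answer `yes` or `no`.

Answer: no

Derivation:
Op 1: place WQ@(5,0)
Op 2: place BQ@(0,5)
Op 3: place BB@(0,2)
Op 4: remove (5,0)
Op 5: place WB@(5,2)
Op 6: place BN@(3,0)
Op 7: place WN@(5,5)
Per-piece attacks for W:
  WB@(5,2): attacks (4,3) (3,4) (2,5) (4,1) (3,0) [ray(-1,-1) blocked at (3,0)]
  WN@(5,5): attacks (4,3) (3,4)
W attacks (1,3): no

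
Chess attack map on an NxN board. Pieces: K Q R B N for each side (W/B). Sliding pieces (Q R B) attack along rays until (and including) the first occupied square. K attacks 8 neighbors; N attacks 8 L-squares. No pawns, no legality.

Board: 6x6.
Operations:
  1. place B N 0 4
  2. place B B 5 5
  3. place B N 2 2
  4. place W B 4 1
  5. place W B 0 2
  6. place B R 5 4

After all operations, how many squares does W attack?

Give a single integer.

Op 1: place BN@(0,4)
Op 2: place BB@(5,5)
Op 3: place BN@(2,2)
Op 4: place WB@(4,1)
Op 5: place WB@(0,2)
Op 6: place BR@(5,4)
Per-piece attacks for W:
  WB@(0,2): attacks (1,3) (2,4) (3,5) (1,1) (2,0)
  WB@(4,1): attacks (5,2) (5,0) (3,2) (2,3) (1,4) (0,5) (3,0)
Union (12 distinct): (0,5) (1,1) (1,3) (1,4) (2,0) (2,3) (2,4) (3,0) (3,2) (3,5) (5,0) (5,2)

Answer: 12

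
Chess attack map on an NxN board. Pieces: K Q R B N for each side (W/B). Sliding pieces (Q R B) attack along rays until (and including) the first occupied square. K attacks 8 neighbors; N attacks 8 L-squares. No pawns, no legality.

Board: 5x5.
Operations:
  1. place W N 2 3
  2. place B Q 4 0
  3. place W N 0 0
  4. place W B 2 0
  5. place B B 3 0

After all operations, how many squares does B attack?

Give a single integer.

Answer: 12

Derivation:
Op 1: place WN@(2,3)
Op 2: place BQ@(4,0)
Op 3: place WN@(0,0)
Op 4: place WB@(2,0)
Op 5: place BB@(3,0)
Per-piece attacks for B:
  BB@(3,0): attacks (4,1) (2,1) (1,2) (0,3)
  BQ@(4,0): attacks (4,1) (4,2) (4,3) (4,4) (3,0) (3,1) (2,2) (1,3) (0,4) [ray(-1,0) blocked at (3,0)]
Union (12 distinct): (0,3) (0,4) (1,2) (1,3) (2,1) (2,2) (3,0) (3,1) (4,1) (4,2) (4,3) (4,4)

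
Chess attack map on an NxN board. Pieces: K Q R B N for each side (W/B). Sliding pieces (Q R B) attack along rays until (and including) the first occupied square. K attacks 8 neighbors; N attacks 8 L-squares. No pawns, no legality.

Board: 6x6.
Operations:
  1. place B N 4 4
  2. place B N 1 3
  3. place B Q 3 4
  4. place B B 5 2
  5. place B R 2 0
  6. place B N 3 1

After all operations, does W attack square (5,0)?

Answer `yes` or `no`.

Answer: no

Derivation:
Op 1: place BN@(4,4)
Op 2: place BN@(1,3)
Op 3: place BQ@(3,4)
Op 4: place BB@(5,2)
Op 5: place BR@(2,0)
Op 6: place BN@(3,1)
Per-piece attacks for W:
W attacks (5,0): no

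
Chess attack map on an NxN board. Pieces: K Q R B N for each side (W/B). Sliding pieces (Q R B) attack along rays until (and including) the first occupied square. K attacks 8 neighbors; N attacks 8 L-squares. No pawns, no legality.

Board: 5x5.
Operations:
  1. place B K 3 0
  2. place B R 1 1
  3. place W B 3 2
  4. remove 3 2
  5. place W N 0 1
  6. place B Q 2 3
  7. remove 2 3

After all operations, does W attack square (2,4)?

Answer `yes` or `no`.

Answer: no

Derivation:
Op 1: place BK@(3,0)
Op 2: place BR@(1,1)
Op 3: place WB@(3,2)
Op 4: remove (3,2)
Op 5: place WN@(0,1)
Op 6: place BQ@(2,3)
Op 7: remove (2,3)
Per-piece attacks for W:
  WN@(0,1): attacks (1,3) (2,2) (2,0)
W attacks (2,4): no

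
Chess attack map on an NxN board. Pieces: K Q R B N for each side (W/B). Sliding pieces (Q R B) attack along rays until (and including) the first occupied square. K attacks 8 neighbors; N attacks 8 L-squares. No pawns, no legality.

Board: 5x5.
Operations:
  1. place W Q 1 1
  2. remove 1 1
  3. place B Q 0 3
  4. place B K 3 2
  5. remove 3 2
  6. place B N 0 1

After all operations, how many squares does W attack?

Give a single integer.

Op 1: place WQ@(1,1)
Op 2: remove (1,1)
Op 3: place BQ@(0,3)
Op 4: place BK@(3,2)
Op 5: remove (3,2)
Op 6: place BN@(0,1)
Per-piece attacks for W:
Union (0 distinct): (none)

Answer: 0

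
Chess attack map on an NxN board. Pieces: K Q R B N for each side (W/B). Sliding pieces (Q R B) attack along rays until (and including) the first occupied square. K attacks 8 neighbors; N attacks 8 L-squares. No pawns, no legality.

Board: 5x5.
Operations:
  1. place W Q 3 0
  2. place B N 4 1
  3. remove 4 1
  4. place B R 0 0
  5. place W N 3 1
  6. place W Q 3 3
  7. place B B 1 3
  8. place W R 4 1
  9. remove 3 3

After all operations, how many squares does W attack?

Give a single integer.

Op 1: place WQ@(3,0)
Op 2: place BN@(4,1)
Op 3: remove (4,1)
Op 4: place BR@(0,0)
Op 5: place WN@(3,1)
Op 6: place WQ@(3,3)
Op 7: place BB@(1,3)
Op 8: place WR@(4,1)
Op 9: remove (3,3)
Per-piece attacks for W:
  WQ@(3,0): attacks (3,1) (4,0) (2,0) (1,0) (0,0) (4,1) (2,1) (1,2) (0,3) [ray(0,1) blocked at (3,1); ray(-1,0) blocked at (0,0); ray(1,1) blocked at (4,1)]
  WN@(3,1): attacks (4,3) (2,3) (1,2) (1,0)
  WR@(4,1): attacks (4,2) (4,3) (4,4) (4,0) (3,1) [ray(-1,0) blocked at (3,1)]
Union (13 distinct): (0,0) (0,3) (1,0) (1,2) (2,0) (2,1) (2,3) (3,1) (4,0) (4,1) (4,2) (4,3) (4,4)

Answer: 13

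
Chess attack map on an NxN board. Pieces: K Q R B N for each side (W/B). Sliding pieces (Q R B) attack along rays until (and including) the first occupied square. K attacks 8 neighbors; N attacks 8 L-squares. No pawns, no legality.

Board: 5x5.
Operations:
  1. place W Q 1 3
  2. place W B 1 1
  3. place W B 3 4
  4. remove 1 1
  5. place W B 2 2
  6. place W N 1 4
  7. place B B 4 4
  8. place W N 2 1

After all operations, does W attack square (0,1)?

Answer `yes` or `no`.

Answer: yes

Derivation:
Op 1: place WQ@(1,3)
Op 2: place WB@(1,1)
Op 3: place WB@(3,4)
Op 4: remove (1,1)
Op 5: place WB@(2,2)
Op 6: place WN@(1,4)
Op 7: place BB@(4,4)
Op 8: place WN@(2,1)
Per-piece attacks for W:
  WQ@(1,3): attacks (1,4) (1,2) (1,1) (1,0) (2,3) (3,3) (4,3) (0,3) (2,4) (2,2) (0,4) (0,2) [ray(0,1) blocked at (1,4); ray(1,-1) blocked at (2,2)]
  WN@(1,4): attacks (2,2) (3,3) (0,2)
  WN@(2,1): attacks (3,3) (4,2) (1,3) (0,2) (4,0) (0,0)
  WB@(2,2): attacks (3,3) (4,4) (3,1) (4,0) (1,3) (1,1) (0,0) [ray(1,1) blocked at (4,4); ray(-1,1) blocked at (1,3)]
  WB@(3,4): attacks (4,3) (2,3) (1,2) (0,1)
W attacks (0,1): yes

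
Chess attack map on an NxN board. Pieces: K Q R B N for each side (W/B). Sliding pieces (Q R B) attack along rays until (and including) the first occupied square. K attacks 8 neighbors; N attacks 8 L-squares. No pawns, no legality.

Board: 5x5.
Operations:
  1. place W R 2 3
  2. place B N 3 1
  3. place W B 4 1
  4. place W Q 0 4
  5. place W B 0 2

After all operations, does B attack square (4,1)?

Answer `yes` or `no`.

Answer: no

Derivation:
Op 1: place WR@(2,3)
Op 2: place BN@(3,1)
Op 3: place WB@(4,1)
Op 4: place WQ@(0,4)
Op 5: place WB@(0,2)
Per-piece attacks for B:
  BN@(3,1): attacks (4,3) (2,3) (1,2) (1,0)
B attacks (4,1): no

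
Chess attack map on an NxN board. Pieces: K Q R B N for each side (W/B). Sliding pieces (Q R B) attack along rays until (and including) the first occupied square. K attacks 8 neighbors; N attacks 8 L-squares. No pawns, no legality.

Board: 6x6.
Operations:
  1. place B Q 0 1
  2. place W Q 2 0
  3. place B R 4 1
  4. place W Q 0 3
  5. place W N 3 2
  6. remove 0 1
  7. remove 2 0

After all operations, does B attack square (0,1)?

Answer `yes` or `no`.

Op 1: place BQ@(0,1)
Op 2: place WQ@(2,0)
Op 3: place BR@(4,1)
Op 4: place WQ@(0,3)
Op 5: place WN@(3,2)
Op 6: remove (0,1)
Op 7: remove (2,0)
Per-piece attacks for B:
  BR@(4,1): attacks (4,2) (4,3) (4,4) (4,5) (4,0) (5,1) (3,1) (2,1) (1,1) (0,1)
B attacks (0,1): yes

Answer: yes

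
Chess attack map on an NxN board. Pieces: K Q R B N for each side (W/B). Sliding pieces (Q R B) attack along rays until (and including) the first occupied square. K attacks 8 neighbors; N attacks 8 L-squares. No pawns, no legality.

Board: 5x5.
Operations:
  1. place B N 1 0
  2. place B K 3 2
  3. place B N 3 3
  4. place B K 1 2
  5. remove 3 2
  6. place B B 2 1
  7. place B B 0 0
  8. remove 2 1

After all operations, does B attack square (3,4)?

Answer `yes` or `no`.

Answer: no

Derivation:
Op 1: place BN@(1,0)
Op 2: place BK@(3,2)
Op 3: place BN@(3,3)
Op 4: place BK@(1,2)
Op 5: remove (3,2)
Op 6: place BB@(2,1)
Op 7: place BB@(0,0)
Op 8: remove (2,1)
Per-piece attacks for B:
  BB@(0,0): attacks (1,1) (2,2) (3,3) [ray(1,1) blocked at (3,3)]
  BN@(1,0): attacks (2,2) (3,1) (0,2)
  BK@(1,2): attacks (1,3) (1,1) (2,2) (0,2) (2,3) (2,1) (0,3) (0,1)
  BN@(3,3): attacks (1,4) (4,1) (2,1) (1,2)
B attacks (3,4): no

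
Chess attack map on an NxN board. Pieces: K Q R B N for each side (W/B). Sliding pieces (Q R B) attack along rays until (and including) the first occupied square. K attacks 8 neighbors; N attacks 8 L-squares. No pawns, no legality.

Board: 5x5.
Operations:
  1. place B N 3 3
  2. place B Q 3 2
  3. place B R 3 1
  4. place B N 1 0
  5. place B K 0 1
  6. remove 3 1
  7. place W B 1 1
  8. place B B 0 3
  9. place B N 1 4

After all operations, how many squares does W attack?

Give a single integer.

Op 1: place BN@(3,3)
Op 2: place BQ@(3,2)
Op 3: place BR@(3,1)
Op 4: place BN@(1,0)
Op 5: place BK@(0,1)
Op 6: remove (3,1)
Op 7: place WB@(1,1)
Op 8: place BB@(0,3)
Op 9: place BN@(1,4)
Per-piece attacks for W:
  WB@(1,1): attacks (2,2) (3,3) (2,0) (0,2) (0,0) [ray(1,1) blocked at (3,3)]
Union (5 distinct): (0,0) (0,2) (2,0) (2,2) (3,3)

Answer: 5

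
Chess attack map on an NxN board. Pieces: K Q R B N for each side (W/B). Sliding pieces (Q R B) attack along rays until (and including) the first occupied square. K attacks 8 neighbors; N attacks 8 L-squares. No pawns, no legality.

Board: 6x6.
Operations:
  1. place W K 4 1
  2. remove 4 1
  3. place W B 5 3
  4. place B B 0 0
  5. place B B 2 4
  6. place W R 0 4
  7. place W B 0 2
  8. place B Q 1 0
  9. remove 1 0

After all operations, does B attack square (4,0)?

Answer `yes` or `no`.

Op 1: place WK@(4,1)
Op 2: remove (4,1)
Op 3: place WB@(5,3)
Op 4: place BB@(0,0)
Op 5: place BB@(2,4)
Op 6: place WR@(0,4)
Op 7: place WB@(0,2)
Op 8: place BQ@(1,0)
Op 9: remove (1,0)
Per-piece attacks for B:
  BB@(0,0): attacks (1,1) (2,2) (3,3) (4,4) (5,5)
  BB@(2,4): attacks (3,5) (3,3) (4,2) (5,1) (1,5) (1,3) (0,2) [ray(-1,-1) blocked at (0,2)]
B attacks (4,0): no

Answer: no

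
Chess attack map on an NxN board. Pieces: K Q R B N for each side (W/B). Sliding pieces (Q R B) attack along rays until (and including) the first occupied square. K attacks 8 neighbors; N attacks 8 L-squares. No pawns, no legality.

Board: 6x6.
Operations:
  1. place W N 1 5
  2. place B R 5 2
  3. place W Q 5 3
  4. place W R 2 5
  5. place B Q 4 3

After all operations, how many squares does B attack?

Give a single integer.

Answer: 22

Derivation:
Op 1: place WN@(1,5)
Op 2: place BR@(5,2)
Op 3: place WQ@(5,3)
Op 4: place WR@(2,5)
Op 5: place BQ@(4,3)
Per-piece attacks for B:
  BQ@(4,3): attacks (4,4) (4,5) (4,2) (4,1) (4,0) (5,3) (3,3) (2,3) (1,3) (0,3) (5,4) (5,2) (3,4) (2,5) (3,2) (2,1) (1,0) [ray(1,0) blocked at (5,3); ray(1,-1) blocked at (5,2); ray(-1,1) blocked at (2,5)]
  BR@(5,2): attacks (5,3) (5,1) (5,0) (4,2) (3,2) (2,2) (1,2) (0,2) [ray(0,1) blocked at (5,3)]
Union (22 distinct): (0,2) (0,3) (1,0) (1,2) (1,3) (2,1) (2,2) (2,3) (2,5) (3,2) (3,3) (3,4) (4,0) (4,1) (4,2) (4,4) (4,5) (5,0) (5,1) (5,2) (5,3) (5,4)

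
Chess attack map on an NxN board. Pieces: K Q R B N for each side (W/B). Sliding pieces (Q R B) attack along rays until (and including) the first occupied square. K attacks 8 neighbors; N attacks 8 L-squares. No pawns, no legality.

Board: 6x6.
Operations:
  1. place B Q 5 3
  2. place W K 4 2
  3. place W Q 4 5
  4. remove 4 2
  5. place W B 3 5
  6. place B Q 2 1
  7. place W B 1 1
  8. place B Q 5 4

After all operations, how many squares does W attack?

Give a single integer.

Answer: 20

Derivation:
Op 1: place BQ@(5,3)
Op 2: place WK@(4,2)
Op 3: place WQ@(4,5)
Op 4: remove (4,2)
Op 5: place WB@(3,5)
Op 6: place BQ@(2,1)
Op 7: place WB@(1,1)
Op 8: place BQ@(5,4)
Per-piece attacks for W:
  WB@(1,1): attacks (2,2) (3,3) (4,4) (5,5) (2,0) (0,2) (0,0)
  WB@(3,5): attacks (4,4) (5,3) (2,4) (1,3) (0,2) [ray(1,-1) blocked at (5,3)]
  WQ@(4,5): attacks (4,4) (4,3) (4,2) (4,1) (4,0) (5,5) (3,5) (5,4) (3,4) (2,3) (1,2) (0,1) [ray(-1,0) blocked at (3,5); ray(1,-1) blocked at (5,4)]
Union (20 distinct): (0,0) (0,1) (0,2) (1,2) (1,3) (2,0) (2,2) (2,3) (2,4) (3,3) (3,4) (3,5) (4,0) (4,1) (4,2) (4,3) (4,4) (5,3) (5,4) (5,5)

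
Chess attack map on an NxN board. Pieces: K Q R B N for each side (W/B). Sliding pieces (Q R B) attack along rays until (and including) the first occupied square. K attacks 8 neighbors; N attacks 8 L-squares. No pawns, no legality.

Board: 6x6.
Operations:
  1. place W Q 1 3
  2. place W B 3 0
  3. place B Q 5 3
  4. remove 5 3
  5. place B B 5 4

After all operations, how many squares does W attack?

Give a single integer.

Op 1: place WQ@(1,3)
Op 2: place WB@(3,0)
Op 3: place BQ@(5,3)
Op 4: remove (5,3)
Op 5: place BB@(5,4)
Per-piece attacks for W:
  WQ@(1,3): attacks (1,4) (1,5) (1,2) (1,1) (1,0) (2,3) (3,3) (4,3) (5,3) (0,3) (2,4) (3,5) (2,2) (3,1) (4,0) (0,4) (0,2)
  WB@(3,0): attacks (4,1) (5,2) (2,1) (1,2) (0,3)
Union (20 distinct): (0,2) (0,3) (0,4) (1,0) (1,1) (1,2) (1,4) (1,5) (2,1) (2,2) (2,3) (2,4) (3,1) (3,3) (3,5) (4,0) (4,1) (4,3) (5,2) (5,3)

Answer: 20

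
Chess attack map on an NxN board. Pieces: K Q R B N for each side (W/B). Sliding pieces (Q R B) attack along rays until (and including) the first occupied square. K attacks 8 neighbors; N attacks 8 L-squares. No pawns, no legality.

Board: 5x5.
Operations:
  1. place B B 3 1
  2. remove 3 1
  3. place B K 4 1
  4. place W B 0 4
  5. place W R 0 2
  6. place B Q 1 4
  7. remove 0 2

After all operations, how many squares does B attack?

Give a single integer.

Answer: 16

Derivation:
Op 1: place BB@(3,1)
Op 2: remove (3,1)
Op 3: place BK@(4,1)
Op 4: place WB@(0,4)
Op 5: place WR@(0,2)
Op 6: place BQ@(1,4)
Op 7: remove (0,2)
Per-piece attacks for B:
  BQ@(1,4): attacks (1,3) (1,2) (1,1) (1,0) (2,4) (3,4) (4,4) (0,4) (2,3) (3,2) (4,1) (0,3) [ray(-1,0) blocked at (0,4); ray(1,-1) blocked at (4,1)]
  BK@(4,1): attacks (4,2) (4,0) (3,1) (3,2) (3,0)
Union (16 distinct): (0,3) (0,4) (1,0) (1,1) (1,2) (1,3) (2,3) (2,4) (3,0) (3,1) (3,2) (3,4) (4,0) (4,1) (4,2) (4,4)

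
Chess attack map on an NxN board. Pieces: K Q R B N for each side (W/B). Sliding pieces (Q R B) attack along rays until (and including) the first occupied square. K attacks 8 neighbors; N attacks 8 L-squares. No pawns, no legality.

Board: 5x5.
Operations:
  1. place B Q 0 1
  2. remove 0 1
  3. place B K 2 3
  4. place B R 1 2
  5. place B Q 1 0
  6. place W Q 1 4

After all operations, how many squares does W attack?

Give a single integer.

Answer: 8

Derivation:
Op 1: place BQ@(0,1)
Op 2: remove (0,1)
Op 3: place BK@(2,3)
Op 4: place BR@(1,2)
Op 5: place BQ@(1,0)
Op 6: place WQ@(1,4)
Per-piece attacks for W:
  WQ@(1,4): attacks (1,3) (1,2) (2,4) (3,4) (4,4) (0,4) (2,3) (0,3) [ray(0,-1) blocked at (1,2); ray(1,-1) blocked at (2,3)]
Union (8 distinct): (0,3) (0,4) (1,2) (1,3) (2,3) (2,4) (3,4) (4,4)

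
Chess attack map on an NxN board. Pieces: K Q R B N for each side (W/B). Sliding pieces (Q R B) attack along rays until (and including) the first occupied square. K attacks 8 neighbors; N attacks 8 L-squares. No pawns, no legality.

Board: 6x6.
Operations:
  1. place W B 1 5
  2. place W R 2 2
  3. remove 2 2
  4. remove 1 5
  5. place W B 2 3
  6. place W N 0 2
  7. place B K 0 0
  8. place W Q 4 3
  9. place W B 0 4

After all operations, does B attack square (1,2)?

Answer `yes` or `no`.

Op 1: place WB@(1,5)
Op 2: place WR@(2,2)
Op 3: remove (2,2)
Op 4: remove (1,5)
Op 5: place WB@(2,3)
Op 6: place WN@(0,2)
Op 7: place BK@(0,0)
Op 8: place WQ@(4,3)
Op 9: place WB@(0,4)
Per-piece attacks for B:
  BK@(0,0): attacks (0,1) (1,0) (1,1)
B attacks (1,2): no

Answer: no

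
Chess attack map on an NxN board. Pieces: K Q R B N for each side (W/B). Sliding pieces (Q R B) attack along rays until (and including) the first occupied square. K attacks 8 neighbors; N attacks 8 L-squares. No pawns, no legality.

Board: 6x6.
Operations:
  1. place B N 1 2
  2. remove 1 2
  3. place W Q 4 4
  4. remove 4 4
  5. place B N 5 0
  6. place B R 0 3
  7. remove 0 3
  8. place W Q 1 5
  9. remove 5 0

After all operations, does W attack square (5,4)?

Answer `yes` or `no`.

Answer: no

Derivation:
Op 1: place BN@(1,2)
Op 2: remove (1,2)
Op 3: place WQ@(4,4)
Op 4: remove (4,4)
Op 5: place BN@(5,0)
Op 6: place BR@(0,3)
Op 7: remove (0,3)
Op 8: place WQ@(1,5)
Op 9: remove (5,0)
Per-piece attacks for W:
  WQ@(1,5): attacks (1,4) (1,3) (1,2) (1,1) (1,0) (2,5) (3,5) (4,5) (5,5) (0,5) (2,4) (3,3) (4,2) (5,1) (0,4)
W attacks (5,4): no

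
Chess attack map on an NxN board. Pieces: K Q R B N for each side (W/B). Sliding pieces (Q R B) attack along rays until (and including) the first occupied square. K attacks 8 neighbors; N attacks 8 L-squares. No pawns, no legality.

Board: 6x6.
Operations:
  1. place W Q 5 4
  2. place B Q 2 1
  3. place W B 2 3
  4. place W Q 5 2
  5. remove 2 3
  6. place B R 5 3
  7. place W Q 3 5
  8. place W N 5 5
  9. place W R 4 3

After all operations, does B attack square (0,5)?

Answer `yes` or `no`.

Answer: no

Derivation:
Op 1: place WQ@(5,4)
Op 2: place BQ@(2,1)
Op 3: place WB@(2,3)
Op 4: place WQ@(5,2)
Op 5: remove (2,3)
Op 6: place BR@(5,3)
Op 7: place WQ@(3,5)
Op 8: place WN@(5,5)
Op 9: place WR@(4,3)
Per-piece attacks for B:
  BQ@(2,1): attacks (2,2) (2,3) (2,4) (2,5) (2,0) (3,1) (4,1) (5,1) (1,1) (0,1) (3,2) (4,3) (3,0) (1,2) (0,3) (1,0) [ray(1,1) blocked at (4,3)]
  BR@(5,3): attacks (5,4) (5,2) (4,3) [ray(0,1) blocked at (5,4); ray(0,-1) blocked at (5,2); ray(-1,0) blocked at (4,3)]
B attacks (0,5): no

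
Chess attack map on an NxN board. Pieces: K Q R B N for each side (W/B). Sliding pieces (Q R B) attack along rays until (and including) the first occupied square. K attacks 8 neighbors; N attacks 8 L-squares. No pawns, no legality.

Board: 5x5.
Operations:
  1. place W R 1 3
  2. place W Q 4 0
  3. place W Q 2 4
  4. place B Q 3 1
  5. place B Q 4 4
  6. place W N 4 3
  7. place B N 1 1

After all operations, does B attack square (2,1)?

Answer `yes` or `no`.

Answer: yes

Derivation:
Op 1: place WR@(1,3)
Op 2: place WQ@(4,0)
Op 3: place WQ@(2,4)
Op 4: place BQ@(3,1)
Op 5: place BQ@(4,4)
Op 6: place WN@(4,3)
Op 7: place BN@(1,1)
Per-piece attacks for B:
  BN@(1,1): attacks (2,3) (3,2) (0,3) (3,0)
  BQ@(3,1): attacks (3,2) (3,3) (3,4) (3,0) (4,1) (2,1) (1,1) (4,2) (4,0) (2,2) (1,3) (2,0) [ray(-1,0) blocked at (1,1); ray(1,-1) blocked at (4,0); ray(-1,1) blocked at (1,3)]
  BQ@(4,4): attacks (4,3) (3,4) (2,4) (3,3) (2,2) (1,1) [ray(0,-1) blocked at (4,3); ray(-1,0) blocked at (2,4); ray(-1,-1) blocked at (1,1)]
B attacks (2,1): yes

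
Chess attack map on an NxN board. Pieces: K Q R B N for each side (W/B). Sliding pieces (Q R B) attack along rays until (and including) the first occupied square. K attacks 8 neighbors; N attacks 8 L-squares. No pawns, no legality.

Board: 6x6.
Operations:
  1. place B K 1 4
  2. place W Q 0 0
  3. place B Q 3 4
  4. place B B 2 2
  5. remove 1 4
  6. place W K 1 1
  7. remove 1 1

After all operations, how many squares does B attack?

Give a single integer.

Op 1: place BK@(1,4)
Op 2: place WQ@(0,0)
Op 3: place BQ@(3,4)
Op 4: place BB@(2,2)
Op 5: remove (1,4)
Op 6: place WK@(1,1)
Op 7: remove (1,1)
Per-piece attacks for B:
  BB@(2,2): attacks (3,3) (4,4) (5,5) (3,1) (4,0) (1,3) (0,4) (1,1) (0,0) [ray(-1,-1) blocked at (0,0)]
  BQ@(3,4): attacks (3,5) (3,3) (3,2) (3,1) (3,0) (4,4) (5,4) (2,4) (1,4) (0,4) (4,5) (4,3) (5,2) (2,5) (2,3) (1,2) (0,1)
Union (22 distinct): (0,0) (0,1) (0,4) (1,1) (1,2) (1,3) (1,4) (2,3) (2,4) (2,5) (3,0) (3,1) (3,2) (3,3) (3,5) (4,0) (4,3) (4,4) (4,5) (5,2) (5,4) (5,5)

Answer: 22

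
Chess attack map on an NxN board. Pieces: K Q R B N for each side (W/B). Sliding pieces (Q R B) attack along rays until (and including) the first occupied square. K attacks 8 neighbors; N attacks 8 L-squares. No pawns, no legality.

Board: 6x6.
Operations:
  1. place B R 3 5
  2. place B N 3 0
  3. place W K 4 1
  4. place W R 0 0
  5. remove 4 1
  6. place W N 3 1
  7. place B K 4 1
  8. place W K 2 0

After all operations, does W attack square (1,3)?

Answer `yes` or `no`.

Op 1: place BR@(3,5)
Op 2: place BN@(3,0)
Op 3: place WK@(4,1)
Op 4: place WR@(0,0)
Op 5: remove (4,1)
Op 6: place WN@(3,1)
Op 7: place BK@(4,1)
Op 8: place WK@(2,0)
Per-piece attacks for W:
  WR@(0,0): attacks (0,1) (0,2) (0,3) (0,4) (0,5) (1,0) (2,0) [ray(1,0) blocked at (2,0)]
  WK@(2,0): attacks (2,1) (3,0) (1,0) (3,1) (1,1)
  WN@(3,1): attacks (4,3) (5,2) (2,3) (1,2) (5,0) (1,0)
W attacks (1,3): no

Answer: no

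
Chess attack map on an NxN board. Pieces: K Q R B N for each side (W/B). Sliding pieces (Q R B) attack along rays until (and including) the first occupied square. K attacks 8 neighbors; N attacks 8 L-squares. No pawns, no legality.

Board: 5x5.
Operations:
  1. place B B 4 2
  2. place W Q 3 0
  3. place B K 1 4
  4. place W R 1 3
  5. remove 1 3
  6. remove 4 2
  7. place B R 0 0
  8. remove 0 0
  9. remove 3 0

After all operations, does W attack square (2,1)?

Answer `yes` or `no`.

Answer: no

Derivation:
Op 1: place BB@(4,2)
Op 2: place WQ@(3,0)
Op 3: place BK@(1,4)
Op 4: place WR@(1,3)
Op 5: remove (1,3)
Op 6: remove (4,2)
Op 7: place BR@(0,0)
Op 8: remove (0,0)
Op 9: remove (3,0)
Per-piece attacks for W:
W attacks (2,1): no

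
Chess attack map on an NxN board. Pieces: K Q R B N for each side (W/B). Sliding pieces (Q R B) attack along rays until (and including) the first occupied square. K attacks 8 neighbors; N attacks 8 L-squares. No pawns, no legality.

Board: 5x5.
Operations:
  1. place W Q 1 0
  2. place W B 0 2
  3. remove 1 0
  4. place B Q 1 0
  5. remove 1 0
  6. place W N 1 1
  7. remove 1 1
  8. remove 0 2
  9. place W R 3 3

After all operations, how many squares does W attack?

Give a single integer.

Answer: 8

Derivation:
Op 1: place WQ@(1,0)
Op 2: place WB@(0,2)
Op 3: remove (1,0)
Op 4: place BQ@(1,0)
Op 5: remove (1,0)
Op 6: place WN@(1,1)
Op 7: remove (1,1)
Op 8: remove (0,2)
Op 9: place WR@(3,3)
Per-piece attacks for W:
  WR@(3,3): attacks (3,4) (3,2) (3,1) (3,0) (4,3) (2,3) (1,3) (0,3)
Union (8 distinct): (0,3) (1,3) (2,3) (3,0) (3,1) (3,2) (3,4) (4,3)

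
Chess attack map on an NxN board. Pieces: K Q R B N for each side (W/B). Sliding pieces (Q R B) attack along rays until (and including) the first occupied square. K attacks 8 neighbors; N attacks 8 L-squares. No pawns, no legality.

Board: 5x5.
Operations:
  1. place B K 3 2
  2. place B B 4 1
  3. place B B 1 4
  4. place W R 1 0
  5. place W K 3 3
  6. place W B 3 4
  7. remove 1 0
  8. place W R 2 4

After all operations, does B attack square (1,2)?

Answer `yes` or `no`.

Answer: no

Derivation:
Op 1: place BK@(3,2)
Op 2: place BB@(4,1)
Op 3: place BB@(1,4)
Op 4: place WR@(1,0)
Op 5: place WK@(3,3)
Op 6: place WB@(3,4)
Op 7: remove (1,0)
Op 8: place WR@(2,4)
Per-piece attacks for B:
  BB@(1,4): attacks (2,3) (3,2) (0,3) [ray(1,-1) blocked at (3,2)]
  BK@(3,2): attacks (3,3) (3,1) (4,2) (2,2) (4,3) (4,1) (2,3) (2,1)
  BB@(4,1): attacks (3,2) (3,0) [ray(-1,1) blocked at (3,2)]
B attacks (1,2): no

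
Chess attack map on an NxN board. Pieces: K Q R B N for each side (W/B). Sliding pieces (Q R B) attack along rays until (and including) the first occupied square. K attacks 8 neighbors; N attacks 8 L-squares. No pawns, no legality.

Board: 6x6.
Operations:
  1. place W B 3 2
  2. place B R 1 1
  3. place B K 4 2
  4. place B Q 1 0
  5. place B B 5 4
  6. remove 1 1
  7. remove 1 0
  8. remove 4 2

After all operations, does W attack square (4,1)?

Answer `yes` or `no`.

Answer: yes

Derivation:
Op 1: place WB@(3,2)
Op 2: place BR@(1,1)
Op 3: place BK@(4,2)
Op 4: place BQ@(1,0)
Op 5: place BB@(5,4)
Op 6: remove (1,1)
Op 7: remove (1,0)
Op 8: remove (4,2)
Per-piece attacks for W:
  WB@(3,2): attacks (4,3) (5,4) (4,1) (5,0) (2,3) (1,4) (0,5) (2,1) (1,0) [ray(1,1) blocked at (5,4)]
W attacks (4,1): yes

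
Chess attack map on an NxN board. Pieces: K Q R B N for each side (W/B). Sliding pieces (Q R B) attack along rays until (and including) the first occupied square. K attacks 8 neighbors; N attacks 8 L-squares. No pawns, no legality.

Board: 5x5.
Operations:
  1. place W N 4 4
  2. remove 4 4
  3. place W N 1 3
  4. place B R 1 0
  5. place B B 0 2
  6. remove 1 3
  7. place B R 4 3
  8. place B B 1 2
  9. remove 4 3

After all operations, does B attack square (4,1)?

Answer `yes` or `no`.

Op 1: place WN@(4,4)
Op 2: remove (4,4)
Op 3: place WN@(1,3)
Op 4: place BR@(1,0)
Op 5: place BB@(0,2)
Op 6: remove (1,3)
Op 7: place BR@(4,3)
Op 8: place BB@(1,2)
Op 9: remove (4,3)
Per-piece attacks for B:
  BB@(0,2): attacks (1,3) (2,4) (1,1) (2,0)
  BR@(1,0): attacks (1,1) (1,2) (2,0) (3,0) (4,0) (0,0) [ray(0,1) blocked at (1,2)]
  BB@(1,2): attacks (2,3) (3,4) (2,1) (3,0) (0,3) (0,1)
B attacks (4,1): no

Answer: no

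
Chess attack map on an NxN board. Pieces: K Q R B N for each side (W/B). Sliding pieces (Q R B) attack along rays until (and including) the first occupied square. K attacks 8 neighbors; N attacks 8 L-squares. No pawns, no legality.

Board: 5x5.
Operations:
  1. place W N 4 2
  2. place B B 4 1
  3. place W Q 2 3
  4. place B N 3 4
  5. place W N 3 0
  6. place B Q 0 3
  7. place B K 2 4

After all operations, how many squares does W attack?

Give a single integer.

Answer: 18

Derivation:
Op 1: place WN@(4,2)
Op 2: place BB@(4,1)
Op 3: place WQ@(2,3)
Op 4: place BN@(3,4)
Op 5: place WN@(3,0)
Op 6: place BQ@(0,3)
Op 7: place BK@(2,4)
Per-piece attacks for W:
  WQ@(2,3): attacks (2,4) (2,2) (2,1) (2,0) (3,3) (4,3) (1,3) (0,3) (3,4) (3,2) (4,1) (1,4) (1,2) (0,1) [ray(0,1) blocked at (2,4); ray(-1,0) blocked at (0,3); ray(1,1) blocked at (3,4); ray(1,-1) blocked at (4,1)]
  WN@(3,0): attacks (4,2) (2,2) (1,1)
  WN@(4,2): attacks (3,4) (2,3) (3,0) (2,1)
Union (18 distinct): (0,1) (0,3) (1,1) (1,2) (1,3) (1,4) (2,0) (2,1) (2,2) (2,3) (2,4) (3,0) (3,2) (3,3) (3,4) (4,1) (4,2) (4,3)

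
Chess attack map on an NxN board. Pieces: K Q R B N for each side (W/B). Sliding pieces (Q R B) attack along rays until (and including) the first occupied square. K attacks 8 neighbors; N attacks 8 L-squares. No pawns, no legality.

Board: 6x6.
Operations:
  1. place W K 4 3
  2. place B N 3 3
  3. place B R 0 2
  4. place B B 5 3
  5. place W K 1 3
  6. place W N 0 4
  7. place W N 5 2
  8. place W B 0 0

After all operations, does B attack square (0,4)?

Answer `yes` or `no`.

Answer: yes

Derivation:
Op 1: place WK@(4,3)
Op 2: place BN@(3,3)
Op 3: place BR@(0,2)
Op 4: place BB@(5,3)
Op 5: place WK@(1,3)
Op 6: place WN@(0,4)
Op 7: place WN@(5,2)
Op 8: place WB@(0,0)
Per-piece attacks for B:
  BR@(0,2): attacks (0,3) (0,4) (0,1) (0,0) (1,2) (2,2) (3,2) (4,2) (5,2) [ray(0,1) blocked at (0,4); ray(0,-1) blocked at (0,0); ray(1,0) blocked at (5,2)]
  BN@(3,3): attacks (4,5) (5,4) (2,5) (1,4) (4,1) (5,2) (2,1) (1,2)
  BB@(5,3): attacks (4,4) (3,5) (4,2) (3,1) (2,0)
B attacks (0,4): yes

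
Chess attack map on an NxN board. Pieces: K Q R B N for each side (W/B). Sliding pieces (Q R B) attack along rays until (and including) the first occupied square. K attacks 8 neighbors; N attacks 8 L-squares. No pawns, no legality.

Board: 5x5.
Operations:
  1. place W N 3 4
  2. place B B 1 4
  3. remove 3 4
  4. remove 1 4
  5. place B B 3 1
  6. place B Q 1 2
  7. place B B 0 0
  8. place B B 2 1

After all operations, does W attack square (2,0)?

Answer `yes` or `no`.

Op 1: place WN@(3,4)
Op 2: place BB@(1,4)
Op 3: remove (3,4)
Op 4: remove (1,4)
Op 5: place BB@(3,1)
Op 6: place BQ@(1,2)
Op 7: place BB@(0,0)
Op 8: place BB@(2,1)
Per-piece attacks for W:
W attacks (2,0): no

Answer: no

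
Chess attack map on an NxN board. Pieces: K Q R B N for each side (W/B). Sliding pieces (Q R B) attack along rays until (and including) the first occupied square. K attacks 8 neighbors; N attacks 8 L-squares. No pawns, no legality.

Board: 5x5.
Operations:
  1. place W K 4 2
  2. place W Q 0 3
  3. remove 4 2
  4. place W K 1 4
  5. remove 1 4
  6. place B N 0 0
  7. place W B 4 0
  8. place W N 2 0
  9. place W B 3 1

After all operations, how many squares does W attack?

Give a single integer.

Op 1: place WK@(4,2)
Op 2: place WQ@(0,3)
Op 3: remove (4,2)
Op 4: place WK@(1,4)
Op 5: remove (1,4)
Op 6: place BN@(0,0)
Op 7: place WB@(4,0)
Op 8: place WN@(2,0)
Op 9: place WB@(3,1)
Per-piece attacks for W:
  WQ@(0,3): attacks (0,4) (0,2) (0,1) (0,0) (1,3) (2,3) (3,3) (4,3) (1,4) (1,2) (2,1) (3,0) [ray(0,-1) blocked at (0,0)]
  WN@(2,0): attacks (3,2) (4,1) (1,2) (0,1)
  WB@(3,1): attacks (4,2) (4,0) (2,2) (1,3) (0,4) (2,0) [ray(1,-1) blocked at (4,0); ray(-1,-1) blocked at (2,0)]
  WB@(4,0): attacks (3,1) [ray(-1,1) blocked at (3,1)]
Union (19 distinct): (0,0) (0,1) (0,2) (0,4) (1,2) (1,3) (1,4) (2,0) (2,1) (2,2) (2,3) (3,0) (3,1) (3,2) (3,3) (4,0) (4,1) (4,2) (4,3)

Answer: 19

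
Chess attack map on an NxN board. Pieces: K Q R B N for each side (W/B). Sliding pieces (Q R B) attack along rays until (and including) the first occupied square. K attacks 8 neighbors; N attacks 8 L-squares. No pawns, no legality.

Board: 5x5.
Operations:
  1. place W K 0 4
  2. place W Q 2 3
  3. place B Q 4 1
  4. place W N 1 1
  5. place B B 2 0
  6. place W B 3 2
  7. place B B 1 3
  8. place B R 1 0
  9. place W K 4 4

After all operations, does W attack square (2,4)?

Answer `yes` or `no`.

Answer: yes

Derivation:
Op 1: place WK@(0,4)
Op 2: place WQ@(2,3)
Op 3: place BQ@(4,1)
Op 4: place WN@(1,1)
Op 5: place BB@(2,0)
Op 6: place WB@(3,2)
Op 7: place BB@(1,3)
Op 8: place BR@(1,0)
Op 9: place WK@(4,4)
Per-piece attacks for W:
  WK@(0,4): attacks (0,3) (1,4) (1,3)
  WN@(1,1): attacks (2,3) (3,2) (0,3) (3,0)
  WQ@(2,3): attacks (2,4) (2,2) (2,1) (2,0) (3,3) (4,3) (1,3) (3,4) (3,2) (1,4) (1,2) (0,1) [ray(0,-1) blocked at (2,0); ray(-1,0) blocked at (1,3); ray(1,-1) blocked at (3,2)]
  WB@(3,2): attacks (4,3) (4,1) (2,3) (2,1) (1,0) [ray(1,-1) blocked at (4,1); ray(-1,1) blocked at (2,3); ray(-1,-1) blocked at (1,0)]
  WK@(4,4): attacks (4,3) (3,4) (3,3)
W attacks (2,4): yes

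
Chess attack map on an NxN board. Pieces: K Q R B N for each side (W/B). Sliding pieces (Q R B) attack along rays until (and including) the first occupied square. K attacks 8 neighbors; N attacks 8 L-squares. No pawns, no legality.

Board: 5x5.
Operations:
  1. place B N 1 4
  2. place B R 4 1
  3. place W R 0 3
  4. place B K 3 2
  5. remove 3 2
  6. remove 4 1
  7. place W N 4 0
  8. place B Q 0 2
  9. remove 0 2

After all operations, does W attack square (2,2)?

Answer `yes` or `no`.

Op 1: place BN@(1,4)
Op 2: place BR@(4,1)
Op 3: place WR@(0,3)
Op 4: place BK@(3,2)
Op 5: remove (3,2)
Op 6: remove (4,1)
Op 7: place WN@(4,0)
Op 8: place BQ@(0,2)
Op 9: remove (0,2)
Per-piece attacks for W:
  WR@(0,3): attacks (0,4) (0,2) (0,1) (0,0) (1,3) (2,3) (3,3) (4,3)
  WN@(4,0): attacks (3,2) (2,1)
W attacks (2,2): no

Answer: no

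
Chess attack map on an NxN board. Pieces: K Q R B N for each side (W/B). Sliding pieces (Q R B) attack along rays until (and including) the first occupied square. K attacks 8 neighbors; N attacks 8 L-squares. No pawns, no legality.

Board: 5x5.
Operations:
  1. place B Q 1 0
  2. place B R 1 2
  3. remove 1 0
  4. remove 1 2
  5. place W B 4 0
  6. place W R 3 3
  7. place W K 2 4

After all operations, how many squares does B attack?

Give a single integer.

Answer: 0

Derivation:
Op 1: place BQ@(1,0)
Op 2: place BR@(1,2)
Op 3: remove (1,0)
Op 4: remove (1,2)
Op 5: place WB@(4,0)
Op 6: place WR@(3,3)
Op 7: place WK@(2,4)
Per-piece attacks for B:
Union (0 distinct): (none)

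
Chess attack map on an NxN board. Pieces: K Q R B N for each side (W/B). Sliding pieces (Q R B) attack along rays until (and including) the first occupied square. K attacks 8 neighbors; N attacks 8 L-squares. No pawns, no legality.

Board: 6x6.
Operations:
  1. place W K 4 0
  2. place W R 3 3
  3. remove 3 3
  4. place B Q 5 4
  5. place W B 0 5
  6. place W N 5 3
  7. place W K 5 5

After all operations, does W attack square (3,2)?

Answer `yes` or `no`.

Op 1: place WK@(4,0)
Op 2: place WR@(3,3)
Op 3: remove (3,3)
Op 4: place BQ@(5,4)
Op 5: place WB@(0,5)
Op 6: place WN@(5,3)
Op 7: place WK@(5,5)
Per-piece attacks for W:
  WB@(0,5): attacks (1,4) (2,3) (3,2) (4,1) (5,0)
  WK@(4,0): attacks (4,1) (5,0) (3,0) (5,1) (3,1)
  WN@(5,3): attacks (4,5) (3,4) (4,1) (3,2)
  WK@(5,5): attacks (5,4) (4,5) (4,4)
W attacks (3,2): yes

Answer: yes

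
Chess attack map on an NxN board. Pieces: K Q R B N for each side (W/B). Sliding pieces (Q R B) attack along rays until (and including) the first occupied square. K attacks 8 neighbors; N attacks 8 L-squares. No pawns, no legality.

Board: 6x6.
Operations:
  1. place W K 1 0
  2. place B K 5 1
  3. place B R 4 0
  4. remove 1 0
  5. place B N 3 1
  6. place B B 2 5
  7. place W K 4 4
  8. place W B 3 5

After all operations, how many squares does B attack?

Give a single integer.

Answer: 16

Derivation:
Op 1: place WK@(1,0)
Op 2: place BK@(5,1)
Op 3: place BR@(4,0)
Op 4: remove (1,0)
Op 5: place BN@(3,1)
Op 6: place BB@(2,5)
Op 7: place WK@(4,4)
Op 8: place WB@(3,5)
Per-piece attacks for B:
  BB@(2,5): attacks (3,4) (4,3) (5,2) (1,4) (0,3)
  BN@(3,1): attacks (4,3) (5,2) (2,3) (1,2) (5,0) (1,0)
  BR@(4,0): attacks (4,1) (4,2) (4,3) (4,4) (5,0) (3,0) (2,0) (1,0) (0,0) [ray(0,1) blocked at (4,4)]
  BK@(5,1): attacks (5,2) (5,0) (4,1) (4,2) (4,0)
Union (16 distinct): (0,0) (0,3) (1,0) (1,2) (1,4) (2,0) (2,3) (3,0) (3,4) (4,0) (4,1) (4,2) (4,3) (4,4) (5,0) (5,2)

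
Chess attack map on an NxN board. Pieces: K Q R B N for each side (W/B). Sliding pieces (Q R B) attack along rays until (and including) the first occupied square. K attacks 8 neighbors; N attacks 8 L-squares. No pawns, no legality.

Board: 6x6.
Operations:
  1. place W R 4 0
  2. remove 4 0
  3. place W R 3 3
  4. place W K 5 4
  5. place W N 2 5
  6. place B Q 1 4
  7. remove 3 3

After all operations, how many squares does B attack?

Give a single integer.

Answer: 17

Derivation:
Op 1: place WR@(4,0)
Op 2: remove (4,0)
Op 3: place WR@(3,3)
Op 4: place WK@(5,4)
Op 5: place WN@(2,5)
Op 6: place BQ@(1,4)
Op 7: remove (3,3)
Per-piece attacks for B:
  BQ@(1,4): attacks (1,5) (1,3) (1,2) (1,1) (1,0) (2,4) (3,4) (4,4) (5,4) (0,4) (2,5) (2,3) (3,2) (4,1) (5,0) (0,5) (0,3) [ray(1,0) blocked at (5,4); ray(1,1) blocked at (2,5)]
Union (17 distinct): (0,3) (0,4) (0,5) (1,0) (1,1) (1,2) (1,3) (1,5) (2,3) (2,4) (2,5) (3,2) (3,4) (4,1) (4,4) (5,0) (5,4)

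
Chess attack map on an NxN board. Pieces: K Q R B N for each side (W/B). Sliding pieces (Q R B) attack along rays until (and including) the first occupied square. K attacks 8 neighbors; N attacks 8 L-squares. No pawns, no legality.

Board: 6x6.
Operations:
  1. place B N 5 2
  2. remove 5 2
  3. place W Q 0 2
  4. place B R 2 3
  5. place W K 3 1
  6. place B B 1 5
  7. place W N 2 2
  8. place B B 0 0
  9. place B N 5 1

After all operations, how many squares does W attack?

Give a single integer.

Op 1: place BN@(5,2)
Op 2: remove (5,2)
Op 3: place WQ@(0,2)
Op 4: place BR@(2,3)
Op 5: place WK@(3,1)
Op 6: place BB@(1,5)
Op 7: place WN@(2,2)
Op 8: place BB@(0,0)
Op 9: place BN@(5,1)
Per-piece attacks for W:
  WQ@(0,2): attacks (0,3) (0,4) (0,5) (0,1) (0,0) (1,2) (2,2) (1,3) (2,4) (3,5) (1,1) (2,0) [ray(0,-1) blocked at (0,0); ray(1,0) blocked at (2,2)]
  WN@(2,2): attacks (3,4) (4,3) (1,4) (0,3) (3,0) (4,1) (1,0) (0,1)
  WK@(3,1): attacks (3,2) (3,0) (4,1) (2,1) (4,2) (4,0) (2,2) (2,0)
Union (22 distinct): (0,0) (0,1) (0,3) (0,4) (0,5) (1,0) (1,1) (1,2) (1,3) (1,4) (2,0) (2,1) (2,2) (2,4) (3,0) (3,2) (3,4) (3,5) (4,0) (4,1) (4,2) (4,3)

Answer: 22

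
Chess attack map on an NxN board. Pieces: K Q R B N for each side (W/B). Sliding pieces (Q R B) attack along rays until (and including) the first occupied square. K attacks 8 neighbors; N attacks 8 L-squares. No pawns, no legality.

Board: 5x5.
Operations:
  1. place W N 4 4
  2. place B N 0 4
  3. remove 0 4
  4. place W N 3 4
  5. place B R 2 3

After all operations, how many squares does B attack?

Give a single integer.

Op 1: place WN@(4,4)
Op 2: place BN@(0,4)
Op 3: remove (0,4)
Op 4: place WN@(3,4)
Op 5: place BR@(2,3)
Per-piece attacks for B:
  BR@(2,3): attacks (2,4) (2,2) (2,1) (2,0) (3,3) (4,3) (1,3) (0,3)
Union (8 distinct): (0,3) (1,3) (2,0) (2,1) (2,2) (2,4) (3,3) (4,3)

Answer: 8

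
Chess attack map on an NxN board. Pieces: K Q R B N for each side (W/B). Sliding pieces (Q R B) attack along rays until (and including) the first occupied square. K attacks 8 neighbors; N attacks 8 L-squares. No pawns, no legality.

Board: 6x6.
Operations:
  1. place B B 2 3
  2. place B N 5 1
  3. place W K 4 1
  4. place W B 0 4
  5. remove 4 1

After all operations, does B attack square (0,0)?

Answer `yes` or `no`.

Answer: no

Derivation:
Op 1: place BB@(2,3)
Op 2: place BN@(5,1)
Op 3: place WK@(4,1)
Op 4: place WB@(0,4)
Op 5: remove (4,1)
Per-piece attacks for B:
  BB@(2,3): attacks (3,4) (4,5) (3,2) (4,1) (5,0) (1,4) (0,5) (1,2) (0,1)
  BN@(5,1): attacks (4,3) (3,2) (3,0)
B attacks (0,0): no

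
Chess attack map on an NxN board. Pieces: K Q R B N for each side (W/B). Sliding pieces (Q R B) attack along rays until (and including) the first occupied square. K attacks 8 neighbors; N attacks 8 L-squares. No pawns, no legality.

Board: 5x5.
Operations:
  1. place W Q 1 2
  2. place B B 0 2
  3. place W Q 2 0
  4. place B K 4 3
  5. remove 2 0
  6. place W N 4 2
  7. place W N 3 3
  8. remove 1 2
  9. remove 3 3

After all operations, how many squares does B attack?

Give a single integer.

Op 1: place WQ@(1,2)
Op 2: place BB@(0,2)
Op 3: place WQ@(2,0)
Op 4: place BK@(4,3)
Op 5: remove (2,0)
Op 6: place WN@(4,2)
Op 7: place WN@(3,3)
Op 8: remove (1,2)
Op 9: remove (3,3)
Per-piece attacks for B:
  BB@(0,2): attacks (1,3) (2,4) (1,1) (2,0)
  BK@(4,3): attacks (4,4) (4,2) (3,3) (3,4) (3,2)
Union (9 distinct): (1,1) (1,3) (2,0) (2,4) (3,2) (3,3) (3,4) (4,2) (4,4)

Answer: 9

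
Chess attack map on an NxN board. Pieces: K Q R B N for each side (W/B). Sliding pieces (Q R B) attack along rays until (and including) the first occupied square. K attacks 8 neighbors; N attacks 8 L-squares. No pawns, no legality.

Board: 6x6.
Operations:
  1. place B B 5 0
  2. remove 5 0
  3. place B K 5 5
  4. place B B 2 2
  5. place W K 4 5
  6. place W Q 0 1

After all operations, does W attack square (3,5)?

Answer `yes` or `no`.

Op 1: place BB@(5,0)
Op 2: remove (5,0)
Op 3: place BK@(5,5)
Op 4: place BB@(2,2)
Op 5: place WK@(4,5)
Op 6: place WQ@(0,1)
Per-piece attacks for W:
  WQ@(0,1): attacks (0,2) (0,3) (0,4) (0,5) (0,0) (1,1) (2,1) (3,1) (4,1) (5,1) (1,2) (2,3) (3,4) (4,5) (1,0) [ray(1,1) blocked at (4,5)]
  WK@(4,5): attacks (4,4) (5,5) (3,5) (5,4) (3,4)
W attacks (3,5): yes

Answer: yes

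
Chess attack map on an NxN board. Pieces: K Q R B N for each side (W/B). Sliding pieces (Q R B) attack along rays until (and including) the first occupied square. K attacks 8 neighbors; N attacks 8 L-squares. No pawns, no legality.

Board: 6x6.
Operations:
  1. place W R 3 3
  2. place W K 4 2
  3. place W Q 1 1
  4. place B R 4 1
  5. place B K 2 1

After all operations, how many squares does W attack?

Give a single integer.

Answer: 24

Derivation:
Op 1: place WR@(3,3)
Op 2: place WK@(4,2)
Op 3: place WQ@(1,1)
Op 4: place BR@(4,1)
Op 5: place BK@(2,1)
Per-piece attacks for W:
  WQ@(1,1): attacks (1,2) (1,3) (1,4) (1,5) (1,0) (2,1) (0,1) (2,2) (3,3) (2,0) (0,2) (0,0) [ray(1,0) blocked at (2,1); ray(1,1) blocked at (3,3)]
  WR@(3,3): attacks (3,4) (3,5) (3,2) (3,1) (3,0) (4,3) (5,3) (2,3) (1,3) (0,3)
  WK@(4,2): attacks (4,3) (4,1) (5,2) (3,2) (5,3) (5,1) (3,3) (3,1)
Union (24 distinct): (0,0) (0,1) (0,2) (0,3) (1,0) (1,2) (1,3) (1,4) (1,5) (2,0) (2,1) (2,2) (2,3) (3,0) (3,1) (3,2) (3,3) (3,4) (3,5) (4,1) (4,3) (5,1) (5,2) (5,3)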